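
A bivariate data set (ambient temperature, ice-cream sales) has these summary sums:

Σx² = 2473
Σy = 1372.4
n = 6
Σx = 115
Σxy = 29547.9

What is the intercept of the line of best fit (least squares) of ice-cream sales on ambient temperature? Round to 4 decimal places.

Sxx = Σx² − (Σx)²/n = 2473 − 2204.166667 = 268.833333
Sxy = Σxy − (Σx)(Σy)/n = 29547.9 − 26304.333333 = 3243.566667
b = Sxy/Sxx = 3243.566667/268.833333 = 12.065344
a = ȳ − b·x̄ = 228.733333 − 12.065344·19.166667 = -2.519095

-2.5191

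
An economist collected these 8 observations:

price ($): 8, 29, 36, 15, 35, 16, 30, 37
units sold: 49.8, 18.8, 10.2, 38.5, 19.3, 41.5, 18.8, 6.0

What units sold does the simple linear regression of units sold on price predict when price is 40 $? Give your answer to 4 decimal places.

n = 8, Σx = 206, Σy = 202.9, Σxy = 4013.8, Σx² = 6176
Sxx = Σx² − (Σx)²/n = 6176 − 5304.5 = 871.5
Sxy = Σxy − (Σx)(Σy)/n = 4013.8 − 5224.675 = -1210.875
b = Sxy/Sxx = -1210.875/871.5 = -1.389415
a = ȳ − b·x̄ = 25.3625 − (-1.389415)·25.75 = 61.139931
ŷ(40) = a + b·40 = 61.139931 + (-1.389415)·40 = 5.563339

5.5633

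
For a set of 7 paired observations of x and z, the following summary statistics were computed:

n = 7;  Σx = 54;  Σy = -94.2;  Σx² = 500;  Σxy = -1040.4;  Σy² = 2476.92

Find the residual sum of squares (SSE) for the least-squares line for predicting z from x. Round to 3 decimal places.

29.605

Sxx = Σx² − (Σx)²/n = 500 − 416.571429 = 83.428571
Sxy = Σxy − (Σx)(Σy)/n = -1040.4 − (-726.685714) = -313.714286
Syy = Σy² − (Σy)²/n = 2476.92 − 1267.662857 = 1209.257143
b = Sxy/Sxx = -313.714286/83.428571 = -3.760274
SSE = Syy − b·Sxy = 1209.257143 − (-3.760274)·(-313.714286) = 29.605479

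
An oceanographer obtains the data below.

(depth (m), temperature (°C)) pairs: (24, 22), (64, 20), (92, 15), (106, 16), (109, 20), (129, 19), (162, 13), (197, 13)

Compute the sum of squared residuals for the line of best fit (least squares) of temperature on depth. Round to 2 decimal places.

29.71

n = 8, Σx = 883, Σy = 138, Σxy = 14182, Σx² = 117947, Σy² = 2464
Sxx = Σx² − (Σx)²/n = 117947 − 97461.125 = 20485.875
Sxy = Σxy − (Σx)(Σy)/n = 14182 − 15231.75 = -1049.75
Syy = Σy² − (Σy)²/n = 2464 − 2380.5 = 83.5
b = Sxy/Sxx = -1049.75/20485.875 = -0.051243
SSE = Syy − b·Sxy = 83.5 − (-0.051243)·(-1049.75) = 29.708055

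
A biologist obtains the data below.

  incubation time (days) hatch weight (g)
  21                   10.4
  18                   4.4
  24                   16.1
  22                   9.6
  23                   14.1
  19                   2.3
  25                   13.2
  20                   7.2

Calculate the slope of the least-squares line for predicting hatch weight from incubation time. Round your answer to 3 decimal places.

1.792

n = 8, Σx = 172, Σy = 77.3, Σxy = 1737.2, Σx² = 3740
Sxx = Σx² − (Σx)²/n = 3740 − 3698 = 42
Sxy = Σxy − (Σx)(Σy)/n = 1737.2 − 1661.95 = 75.25
b = Sxy/Sxx = 75.25/42 = 1.791667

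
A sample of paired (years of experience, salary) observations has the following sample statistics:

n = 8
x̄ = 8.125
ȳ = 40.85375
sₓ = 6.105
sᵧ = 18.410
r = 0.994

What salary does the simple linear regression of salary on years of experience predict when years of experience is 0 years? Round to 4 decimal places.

16.4993

b = r · sᵧ/sₓ = 0.994 · 18.41/6.105 = 2.997468
a = ȳ − b·x̄ = 40.85375 − 2.997468·8.125 = 16.499325
ŷ(0) = a + b·0 = 16.499325 + 2.997468·0 = 16.499325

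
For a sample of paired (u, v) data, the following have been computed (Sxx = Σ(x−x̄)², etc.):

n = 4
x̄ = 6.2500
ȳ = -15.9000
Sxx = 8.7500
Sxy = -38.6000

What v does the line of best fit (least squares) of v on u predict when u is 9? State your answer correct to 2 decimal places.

-28.03

b = Sxy/Sxx = -38.6/8.75 = -4.411429
a = ȳ − b·x̄ = -15.9 − (-4.411429)·6.25 = 11.671429
ŷ(9) = a + b·9 = 11.671429 + (-4.411429)·9 = -28.031429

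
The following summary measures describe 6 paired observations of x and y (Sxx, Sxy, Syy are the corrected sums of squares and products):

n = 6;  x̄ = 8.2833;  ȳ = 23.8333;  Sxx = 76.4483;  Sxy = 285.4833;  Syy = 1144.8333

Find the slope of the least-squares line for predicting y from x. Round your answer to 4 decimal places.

b = Sxy/Sxx = 285.4833/76.4483 = 3.734332

3.7343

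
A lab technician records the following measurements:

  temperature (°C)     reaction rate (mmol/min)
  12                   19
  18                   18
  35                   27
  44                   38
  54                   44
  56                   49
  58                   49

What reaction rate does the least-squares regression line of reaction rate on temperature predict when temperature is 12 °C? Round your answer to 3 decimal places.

15.333

n = 7, Σx = 277, Σy = 244, Σxy = 11131, Σx² = 13045
Sxx = Σx² − (Σx)²/n = 13045 − 10961.285714 = 2083.714286
Sxy = Σxy − (Σx)(Σy)/n = 11131 − 9655.428571 = 1475.571429
b = Sxy/Sxx = 1475.571429/2083.714286 = 0.708145
a = ȳ − b·x̄ = 34.857143 − 0.708145·39.571429 = 6.834842
ŷ(12) = a + b·12 = 6.834842 + 0.708145·12 = 15.332579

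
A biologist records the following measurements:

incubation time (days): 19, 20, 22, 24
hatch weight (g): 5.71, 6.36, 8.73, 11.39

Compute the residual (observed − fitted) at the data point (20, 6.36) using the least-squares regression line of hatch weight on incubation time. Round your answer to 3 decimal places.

-0.241

n = 4, Σx = 85, Σy = 32.19, Σxy = 701.11, Σx² = 1821
Sxx = Σx² − (Σx)²/n = 1821 − 1806.25 = 14.75
Sxy = Σxy − (Σx)(Σy)/n = 701.11 − 684.0375 = 17.0725
b = Sxy/Sxx = 17.0725/14.75 = 1.157458
a = ȳ − b·x̄ = 8.0475 − 1.157458·21.25 = -16.548475
ŷ(20) = -16.548475 + 1.157458·20 = 6.600678
residual = y − ŷ = 6.36 − 6.600678 = -0.240678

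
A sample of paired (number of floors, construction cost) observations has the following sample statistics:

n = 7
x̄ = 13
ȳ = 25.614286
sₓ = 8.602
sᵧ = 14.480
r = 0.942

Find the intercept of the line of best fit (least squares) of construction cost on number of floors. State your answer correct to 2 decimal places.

5.00

b = r · sᵧ/sₓ = 0.942 · 14.48/8.602 = 1.585696
a = ȳ − b·x̄ = 25.614286 − 1.585696·13 = 5.000233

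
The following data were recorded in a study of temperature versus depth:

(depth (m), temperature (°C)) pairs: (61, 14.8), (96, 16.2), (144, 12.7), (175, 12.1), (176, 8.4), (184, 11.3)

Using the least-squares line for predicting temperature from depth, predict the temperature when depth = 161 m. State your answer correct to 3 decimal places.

n = 6, Σx = 836, Σy = 75.5, Σxy = 9961.9, Σx² = 129130
Sxx = Σx² − (Σx)²/n = 129130 − 116482.666667 = 12647.333333
Sxy = Σxy − (Σx)(Σy)/n = 9961.9 − 10519.666667 = -557.766667
b = Sxy/Sxx = -557.766667/12647.333333 = -0.044102
a = ȳ − b·x̄ = 12.583333 − (-0.044102)·139.333333 = 18.728146
ŷ(161) = a + b·161 = 18.728146 + (-0.044102)·161 = 11.627800

11.628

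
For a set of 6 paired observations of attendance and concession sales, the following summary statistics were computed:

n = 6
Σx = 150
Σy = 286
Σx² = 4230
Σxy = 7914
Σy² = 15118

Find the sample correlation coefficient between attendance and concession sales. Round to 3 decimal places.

0.905

Sxx = Σx² − (Σx)²/n = 4230 − 3750 = 480
Sxy = Σxy − (Σx)(Σy)/n = 7914 − 7150 = 764
Syy = Σy² − (Σy)²/n = 15118 − 13632.666667 = 1485.333333
r = Sxy/√(Sxx·Syy) = 764/√(712960) = 764/844.369587 = 0.904817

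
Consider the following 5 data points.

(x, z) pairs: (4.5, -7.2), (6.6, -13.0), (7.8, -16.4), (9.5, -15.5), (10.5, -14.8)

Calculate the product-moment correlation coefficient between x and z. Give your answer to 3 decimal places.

n = 5, Σx = 38.9, Σy = -66.9, Σxy = -548.77, Σx² = 325.15, Σy² = 949.09
Sxx = Σx² − (Σx)²/n = 325.15 − 302.642 = 22.508
Sxy = Σxy − (Σx)(Σy)/n = -548.77 − (-520.482) = -28.288
Syy = Σy² − (Σy)²/n = 949.09 − 895.122 = 53.968
r = Sxy/√(Sxx·Syy) = -28.288/√(1214.711744) = -28.288/34.852715 = -0.811644

-0.812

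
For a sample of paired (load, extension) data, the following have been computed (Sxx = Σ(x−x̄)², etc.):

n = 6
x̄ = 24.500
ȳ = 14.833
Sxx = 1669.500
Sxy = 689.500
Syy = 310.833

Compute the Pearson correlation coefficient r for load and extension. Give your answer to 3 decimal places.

r = Sxy/√(Sxx·Syy) = 689.5/√(518935.6935) = 689.5/720.371913 = 0.957144

0.957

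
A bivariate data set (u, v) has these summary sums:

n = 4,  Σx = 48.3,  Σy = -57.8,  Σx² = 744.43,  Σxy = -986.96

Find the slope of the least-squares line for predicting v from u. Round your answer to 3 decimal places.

-1.793

Sxx = Σx² − (Σx)²/n = 744.43 − 583.2225 = 161.2075
Sxy = Σxy − (Σx)(Σy)/n = -986.96 − (-697.935) = -289.025
b = Sxy/Sxx = -289.025/161.2075 = -1.792876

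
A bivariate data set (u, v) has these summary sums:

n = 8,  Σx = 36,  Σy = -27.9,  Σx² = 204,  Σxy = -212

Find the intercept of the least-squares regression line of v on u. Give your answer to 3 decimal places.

Sxx = Σx² − (Σx)²/n = 204 − 162 = 42
Sxy = Σxy − (Σx)(Σy)/n = -212 − (-125.55) = -86.45
b = Sxy/Sxx = -86.45/42 = -2.058333
a = ȳ − b·x̄ = -3.4875 − (-2.058333)·4.5 = 5.775

5.775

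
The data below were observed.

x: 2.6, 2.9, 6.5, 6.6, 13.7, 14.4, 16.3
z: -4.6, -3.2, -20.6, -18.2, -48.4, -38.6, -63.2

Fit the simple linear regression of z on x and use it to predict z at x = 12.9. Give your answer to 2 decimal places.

n = 7, Σx = 63, Σy = -196.8, Σxy = -2524.34, Σx² = 761.72
Sxx = Σx² − (Σx)²/n = 761.72 − 567 = 194.72
Sxy = Σxy − (Σx)(Σy)/n = -2524.34 − (-1771.2) = -753.14
b = Sxy/Sxx = -753.14/194.72 = -3.867810
a = ȳ − b·x̄ = -28.114286 − (-3.867810)·9 = 6.696006
ŷ(12.9) = a + b·12.9 = 6.696006 + (-3.867810)·12.9 = -43.198745

-43.20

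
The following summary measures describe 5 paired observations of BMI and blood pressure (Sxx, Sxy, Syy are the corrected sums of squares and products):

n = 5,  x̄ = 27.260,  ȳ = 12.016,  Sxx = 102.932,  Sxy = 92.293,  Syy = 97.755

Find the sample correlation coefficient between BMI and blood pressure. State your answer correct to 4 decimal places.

0.9201

r = Sxy/√(Sxx·Syy) = 92.293/√(10062.11766) = 92.293/100.310107 = 0.920077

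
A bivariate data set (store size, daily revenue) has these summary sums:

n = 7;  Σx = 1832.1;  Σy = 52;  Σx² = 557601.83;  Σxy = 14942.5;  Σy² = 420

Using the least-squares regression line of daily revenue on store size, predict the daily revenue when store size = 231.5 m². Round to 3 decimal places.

6.913

Sxx = Σx² − (Σx)²/n = 557601.83 − 479512.915714 = 78088.914286
Sxy = Σxy − (Σx)(Σy)/n = 14942.5 − 13609.885714 = 1332.614286
b = Sxy/Sxx = 1332.614286/78088.914286 = 0.017065
a = ȳ − b·x̄ = 7.428571 − 0.017065·261.728571 = 2.962083
ŷ(231.5) = a + b·231.5 = 2.962083 + 0.017065·231.5 = 6.912710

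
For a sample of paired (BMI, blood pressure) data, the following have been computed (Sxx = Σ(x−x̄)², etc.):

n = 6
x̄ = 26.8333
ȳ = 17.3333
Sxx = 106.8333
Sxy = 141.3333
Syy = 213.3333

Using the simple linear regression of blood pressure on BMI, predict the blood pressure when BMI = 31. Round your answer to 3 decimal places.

b = Sxy/Sxx = 141.3333/106.8333 = 1.322933
a = ȳ − b·x̄ = 17.3333 − 1.322933·26.8333 = -18.165359
ŷ(31) = a + b·31 = -18.165359 + 1.322933·31 = 22.845565

22.846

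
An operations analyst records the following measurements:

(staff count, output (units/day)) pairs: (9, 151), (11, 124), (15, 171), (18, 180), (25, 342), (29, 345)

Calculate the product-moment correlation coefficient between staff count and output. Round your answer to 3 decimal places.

0.948

n = 6, Σx = 107, Σy = 1313, Σxy = 27083, Σx² = 2217, Σy² = 335807
Sxx = Σx² − (Σx)²/n = 2217 − 1908.166667 = 308.833333
Sxy = Σxy − (Σx)(Σy)/n = 27083 − 23415.166667 = 3667.833333
Syy = Σy² − (Σy)²/n = 335807 − 287328.166667 = 48478.833333
r = Sxy/√(Sxx·Syy) = 3667.833333/√(14971879.694444) = 3667.833333/3869.351327 = 0.947919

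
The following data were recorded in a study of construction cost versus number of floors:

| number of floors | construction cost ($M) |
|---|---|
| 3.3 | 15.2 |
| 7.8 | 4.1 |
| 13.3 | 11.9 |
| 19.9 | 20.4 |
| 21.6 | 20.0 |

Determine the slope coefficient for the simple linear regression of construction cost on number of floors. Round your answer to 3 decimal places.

0.555

n = 5, Σx = 65.9, Σy = 71.6, Σxy = 1078.37, Σx² = 1111.19
Sxx = Σx² − (Σx)²/n = 1111.19 − 868.562 = 242.628
Sxy = Σxy − (Σx)(Σy)/n = 1078.37 − 943.688 = 134.682
b = Sxy/Sxx = 134.682/242.628 = 0.555097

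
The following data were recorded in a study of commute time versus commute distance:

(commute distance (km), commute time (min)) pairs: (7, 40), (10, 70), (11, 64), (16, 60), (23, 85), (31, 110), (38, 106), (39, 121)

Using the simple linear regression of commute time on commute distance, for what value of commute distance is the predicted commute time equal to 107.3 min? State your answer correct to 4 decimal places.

n = 8, Σx = 175, Σy = 656, Σxy = 16756, Σx² = 4981
Sxx = Σx² − (Σx)²/n = 4981 − 3828.125 = 1152.875
Sxy = Σxy − (Σx)(Σy)/n = 16756 − 14350 = 2406
b = Sxy/Sxx = 2406/1152.875 = 2.086957
a = ȳ − b·x̄ = 82 − 2.086957·21.875 = 36.347826
Set a + b·x = 107.3: x = (107.3 − 36.347826) / 2.086957 = 33.997917

33.9979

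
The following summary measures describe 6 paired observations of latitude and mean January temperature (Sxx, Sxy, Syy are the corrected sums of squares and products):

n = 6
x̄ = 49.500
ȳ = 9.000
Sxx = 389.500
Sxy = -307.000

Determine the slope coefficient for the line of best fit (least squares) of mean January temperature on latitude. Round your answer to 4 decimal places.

b = Sxy/Sxx = -307/389.5 = -0.788190

-0.7882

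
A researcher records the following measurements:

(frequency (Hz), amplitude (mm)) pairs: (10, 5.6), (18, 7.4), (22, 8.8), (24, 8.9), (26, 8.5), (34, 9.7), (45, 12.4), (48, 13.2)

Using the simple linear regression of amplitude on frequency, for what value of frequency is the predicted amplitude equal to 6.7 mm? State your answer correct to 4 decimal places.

14.3881

n = 8, Σx = 227, Σy = 74.5, Σxy = 2338.8, Σx² = 7645
Sxx = Σx² − (Σx)²/n = 7645 − 6441.125 = 1203.875
Sxy = Σxy − (Σx)(Σy)/n = 2338.8 − 2113.9375 = 224.8625
b = Sxy/Sxx = 224.8625/1203.875 = 0.186782
a = ȳ − b·x̄ = 9.3125 − 0.186782·28.375 = 4.012553
Set a + b·x = 6.7: x = (6.7 − 4.012553) / 0.186782 = 14.388126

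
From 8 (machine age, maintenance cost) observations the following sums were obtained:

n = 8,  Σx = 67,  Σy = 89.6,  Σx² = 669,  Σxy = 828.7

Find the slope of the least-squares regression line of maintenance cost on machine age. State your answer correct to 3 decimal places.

Sxx = Σx² − (Σx)²/n = 669 − 561.125 = 107.875
Sxy = Σxy − (Σx)(Σy)/n = 828.7 − 750.4 = 78.3
b = Sxy/Sxx = 78.3/107.875 = 0.725840

0.726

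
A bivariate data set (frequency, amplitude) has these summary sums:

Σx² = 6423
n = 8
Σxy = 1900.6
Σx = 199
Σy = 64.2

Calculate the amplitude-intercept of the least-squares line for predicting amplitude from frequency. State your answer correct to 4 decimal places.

Sxx = Σx² − (Σx)²/n = 6423 − 4950.125 = 1472.875
Sxy = Σxy − (Σx)(Σy)/n = 1900.6 − 1596.975 = 303.625
b = Sxy/Sxx = 303.625/1472.875 = 0.206144
a = ȳ − b·x̄ = 8.025 − 0.206144·24.875 = 2.897157

2.8972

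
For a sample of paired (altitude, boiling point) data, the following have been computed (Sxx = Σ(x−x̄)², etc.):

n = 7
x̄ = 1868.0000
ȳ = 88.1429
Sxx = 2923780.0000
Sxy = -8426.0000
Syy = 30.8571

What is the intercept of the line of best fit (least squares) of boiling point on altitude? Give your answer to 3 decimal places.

93.526

b = Sxy/Sxx = -8426/2923780 = -0.002882
a = ȳ − b·x̄ = 88.1429 − (-0.002882)·1868 = 93.526263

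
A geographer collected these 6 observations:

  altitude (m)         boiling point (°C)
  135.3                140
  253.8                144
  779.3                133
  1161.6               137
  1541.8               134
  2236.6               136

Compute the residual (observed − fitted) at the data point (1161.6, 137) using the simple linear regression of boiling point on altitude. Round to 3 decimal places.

n = 6, Σx = 6108.4, Σy = 824, Σxy = 829054.1, Σx² = 9418870.38
Sxx = Σx² − (Σx)²/n = 9418870.38 − 6218758.426667 = 3200111.953333
Sxy = Σxy − (Σx)(Σy)/n = 829054.1 − 838886.933333 = -9832.833333
b = Sxy/Sxx = -9832.833333/3200111.953333 = -0.003073
a = ȳ − b·x̄ = 137.333333 − (-0.003073)·1018.066667 = 140.461499
ŷ(1161.6) = 140.461499 + (-0.003073)·1161.6 = 136.892305
residual = y − ŷ = 137 − 136.892305 = 0.107695

0.108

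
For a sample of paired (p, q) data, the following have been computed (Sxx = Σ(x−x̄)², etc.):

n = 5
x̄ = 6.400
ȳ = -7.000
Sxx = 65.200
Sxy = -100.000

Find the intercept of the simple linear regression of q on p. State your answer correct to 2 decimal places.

b = Sxy/Sxx = -100/65.2 = -1.533742
a = ȳ − b·x̄ = -7 − (-1.533742)·6.4 = 2.815951

2.82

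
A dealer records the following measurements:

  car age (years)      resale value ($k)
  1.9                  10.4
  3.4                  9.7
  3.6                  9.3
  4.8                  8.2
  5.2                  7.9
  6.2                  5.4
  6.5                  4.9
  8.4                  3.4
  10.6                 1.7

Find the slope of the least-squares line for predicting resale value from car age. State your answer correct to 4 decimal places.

-1.1132

n = 9, Σx = 50.6, Σy = 60.9, Σxy = 278.57, Σx² = 341.82
Sxx = Σx² − (Σx)²/n = 341.82 − 284.484444 = 57.335556
Sxy = Σxy − (Σx)(Σy)/n = 278.57 − 342.393333 = -63.823333
b = Sxy/Sxx = -63.823333/57.335556 = -1.113155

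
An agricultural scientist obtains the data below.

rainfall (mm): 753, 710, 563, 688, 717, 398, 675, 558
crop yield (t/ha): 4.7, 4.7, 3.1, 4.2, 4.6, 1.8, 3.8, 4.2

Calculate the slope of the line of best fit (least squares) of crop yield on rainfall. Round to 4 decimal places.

n = 8, Σx = 5062, Σy = 31.1, Σxy = 20434.2, Σx² = 3300904
Sxx = Σx² − (Σx)²/n = 3300904 − 3202980.5 = 97923.5
Sxy = Σxy − (Σx)(Σy)/n = 20434.2 − 19678.525 = 755.675
b = Sxy/Sxx = 755.675/97923.5 = 0.007717

0.0077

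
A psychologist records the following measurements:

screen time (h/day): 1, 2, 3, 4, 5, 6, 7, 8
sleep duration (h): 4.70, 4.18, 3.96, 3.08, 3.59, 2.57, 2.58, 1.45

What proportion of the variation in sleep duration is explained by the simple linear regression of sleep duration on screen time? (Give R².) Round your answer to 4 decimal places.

n = 8, Σx = 36, Σy = 26.11, Σxy = 100.29, Σx² = 204, Σy² = 92.9823
Sxx = Σx² − (Σx)²/n = 204 − 162 = 42
Sxy = Σxy − (Σx)(Σy)/n = 100.29 − 117.495 = -17.205
Syy = Σy² − (Σy)²/n = 92.9823 − 85.216512 = 7.765788
R² = Sxy²/(Sxx·Syy) = (-17.205)²/(42·7.765788) = 0.907558

0.9076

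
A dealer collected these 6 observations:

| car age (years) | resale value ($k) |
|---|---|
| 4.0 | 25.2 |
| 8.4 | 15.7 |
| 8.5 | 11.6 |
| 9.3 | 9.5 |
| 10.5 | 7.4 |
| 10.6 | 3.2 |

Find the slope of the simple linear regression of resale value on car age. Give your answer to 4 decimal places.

n = 6, Σx = 51.3, Σy = 72.6, Σxy = 531.25, Σx² = 467.91
Sxx = Σx² − (Σx)²/n = 467.91 − 438.615 = 29.295
Sxy = Σxy − (Σx)(Σy)/n = 531.25 − 620.73 = -89.48
b = Sxy/Sxx = -89.48/29.295 = -3.054446

-3.0544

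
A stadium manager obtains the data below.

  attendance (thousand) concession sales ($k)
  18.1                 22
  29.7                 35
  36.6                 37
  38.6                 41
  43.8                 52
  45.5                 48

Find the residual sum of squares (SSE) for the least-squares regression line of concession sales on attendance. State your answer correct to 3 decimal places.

n = 6, Σx = 212.3, Σy = 235, Σxy = 8836.1, Σx² = 8027.91, Σy² = 9767
Sxx = Σx² − (Σx)²/n = 8027.91 − 7511.881667 = 516.028333
Sxy = Σxy − (Σx)(Σy)/n = 8836.1 − 8315.083333 = 521.016667
Syy = Σy² − (Σy)²/n = 9767 − 9204.166667 = 562.833333
b = Sxy/Sxx = 521.016667/516.028333 = 1.009667
SSE = Syy − b·Sxy = 562.833333 − 1.009667·521.016667 = 36.780112

36.780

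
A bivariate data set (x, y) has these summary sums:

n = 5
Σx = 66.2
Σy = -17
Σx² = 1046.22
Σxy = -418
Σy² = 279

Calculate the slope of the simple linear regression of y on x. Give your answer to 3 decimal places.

-1.137

Sxx = Σx² − (Σx)²/n = 1046.22 − 876.488 = 169.732
Sxy = Σxy − (Σx)(Σy)/n = -418 − (-225.08) = -192.92
b = Sxy/Sxx = -192.92/169.732 = -1.136615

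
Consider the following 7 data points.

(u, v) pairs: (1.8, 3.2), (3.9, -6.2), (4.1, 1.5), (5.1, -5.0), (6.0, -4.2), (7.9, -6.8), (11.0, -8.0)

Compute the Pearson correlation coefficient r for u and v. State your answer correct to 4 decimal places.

-0.7687

n = 7, Σx = 39.8, Σy = -25.5, Σxy = -204.69, Σx² = 280.68, Σy² = 203.81
Sxx = Σx² − (Σx)²/n = 280.68 − 226.291429 = 54.388571
Sxy = Σxy − (Σx)(Σy)/n = -204.69 − (-144.985714) = -59.704286
Syy = Σy² − (Σy)²/n = 203.81 − 92.892857 = 110.917143
r = Sxy/√(Sxx·Syy) = -59.704286/√(6032.624947) = -59.704286/77.669975 = -0.768692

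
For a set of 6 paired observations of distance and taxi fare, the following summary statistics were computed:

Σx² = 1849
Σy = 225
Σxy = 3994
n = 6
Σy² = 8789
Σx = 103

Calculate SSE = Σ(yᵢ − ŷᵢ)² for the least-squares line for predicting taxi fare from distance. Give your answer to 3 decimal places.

137.575

Sxx = Σx² − (Σx)²/n = 1849 − 1768.166667 = 80.833333
Sxy = Σxy − (Σx)(Σy)/n = 3994 − 3862.5 = 131.5
Syy = Σy² − (Σy)²/n = 8789 − 8437.5 = 351.5
b = Sxy/Sxx = 131.5/80.833333 = 1.626804
SSE = Syy − b·Sxy = 351.5 − 1.626804·131.5 = 137.575258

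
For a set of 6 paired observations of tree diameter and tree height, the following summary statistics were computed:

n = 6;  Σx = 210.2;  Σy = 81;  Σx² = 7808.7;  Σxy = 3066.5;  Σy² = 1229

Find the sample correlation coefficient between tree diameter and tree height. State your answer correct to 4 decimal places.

Sxx = Σx² − (Σx)²/n = 7808.7 − 7364.006667 = 444.693333
Sxy = Σxy − (Σx)(Σy)/n = 3066.5 − 2837.7 = 228.8
Syy = Σy² − (Σy)²/n = 1229 − 1093.5 = 135.5
r = Sxy/√(Sxx·Syy) = 228.8/√(60255.946667) = 228.8/245.470867 = 0.932086

0.9321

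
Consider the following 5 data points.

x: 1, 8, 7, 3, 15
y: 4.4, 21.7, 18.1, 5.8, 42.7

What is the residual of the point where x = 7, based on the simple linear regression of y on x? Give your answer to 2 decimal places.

n = 5, Σx = 34, Σy = 92.7, Σxy = 962.6, Σx² = 348
Sxx = Σx² − (Σx)²/n = 348 − 231.2 = 116.8
Sxy = Σxy − (Σx)(Σy)/n = 962.6 − 630.36 = 332.24
b = Sxy/Sxx = 332.24/116.8 = 2.844521
a = ȳ − b·x̄ = 18.54 − 2.844521·6.8 = -0.802740
ŷ(7) = -0.802740 + 2.844521·7 = 19.108904
residual = y − ŷ = 18.1 − 19.108904 = -1.008904

-1.01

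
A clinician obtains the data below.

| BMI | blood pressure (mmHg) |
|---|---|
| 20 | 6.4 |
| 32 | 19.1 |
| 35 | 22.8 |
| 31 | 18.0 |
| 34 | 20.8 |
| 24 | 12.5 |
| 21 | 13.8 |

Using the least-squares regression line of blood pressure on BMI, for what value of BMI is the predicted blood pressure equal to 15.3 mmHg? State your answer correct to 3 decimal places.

n = 7, Σx = 197, Σy = 113.4, Σxy = 3392.2, Σx² = 5783
Sxx = Σx² − (Σx)²/n = 5783 − 5544.142857 = 238.857143
Sxy = Σxy − (Σx)(Σy)/n = 3392.2 − 3191.4 = 200.8
b = Sxy/Sxx = 200.8/238.857143 = 0.840670
a = ȳ − b·x̄ = 16.2 − 0.840670·28.142857 = -7.458852
Set a + b·x = 15.3: x = (15.3 − (-7.458852)) / 0.840670 = 27.072282

27.072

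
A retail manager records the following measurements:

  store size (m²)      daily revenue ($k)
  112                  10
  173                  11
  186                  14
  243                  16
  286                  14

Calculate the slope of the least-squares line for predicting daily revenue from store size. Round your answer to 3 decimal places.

n = 5, Σx = 1000, Σy = 65, Σxy = 13519, Σx² = 217914
Sxx = Σx² − (Σx)²/n = 217914 − 200000 = 17914
Sxy = Σxy − (Σx)(Σy)/n = 13519 − 13000 = 519
b = Sxy/Sxx = 519/17914 = 0.028972

0.029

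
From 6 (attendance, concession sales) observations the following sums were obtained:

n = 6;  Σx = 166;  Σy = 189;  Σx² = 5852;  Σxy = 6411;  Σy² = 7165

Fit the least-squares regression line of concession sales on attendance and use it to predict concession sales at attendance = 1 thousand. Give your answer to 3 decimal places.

Sxx = Σx² − (Σx)²/n = 5852 − 4592.666667 = 1259.333333
Sxy = Σxy − (Σx)(Σy)/n = 6411 − 5229 = 1182
b = Sxy/Sxx = 1182/1259.333333 = 0.938592
a = ȳ − b·x̄ = 31.5 − 0.938592·27.666667 = 5.532292
ŷ(1) = a + b·1 = 5.532292 + 0.938592·1 = 6.470884

6.471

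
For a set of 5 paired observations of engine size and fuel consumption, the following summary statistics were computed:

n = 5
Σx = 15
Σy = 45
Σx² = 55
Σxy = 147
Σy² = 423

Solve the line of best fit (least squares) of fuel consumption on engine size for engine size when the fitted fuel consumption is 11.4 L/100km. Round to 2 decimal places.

5.00

Sxx = Σx² − (Σx)²/n = 55 − 45 = 10
Sxy = Σxy − (Σx)(Σy)/n = 147 − 135 = 12
b = Sxy/Sxx = 12/10 = 1.2
a = ȳ − b·x̄ = 9 − 1.2·3 = 5.4
Set a + b·x = 11.4: x = (11.4 − 5.4) / 1.2 = 5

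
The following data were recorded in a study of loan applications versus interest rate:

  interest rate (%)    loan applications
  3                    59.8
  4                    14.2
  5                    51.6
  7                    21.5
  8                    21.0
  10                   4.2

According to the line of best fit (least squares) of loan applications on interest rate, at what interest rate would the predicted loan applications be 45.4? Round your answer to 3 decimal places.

n = 6, Σx = 37, Σy = 172.3, Σxy = 854.7, Σx² = 263
Sxx = Σx² − (Σx)²/n = 263 − 228.166667 = 34.833333
Sxy = Σxy − (Σx)(Σy)/n = 854.7 − 1062.516667 = -207.816667
b = Sxy/Sxx = -207.816667/34.833333 = -5.966029
a = ȳ − b·x̄ = 28.716667 − (-5.966029)·6.166667 = 65.507177
Set a + b·x = 45.4: x = (45.4 − 65.507177) / (-5.966029) = 3.370278

3.370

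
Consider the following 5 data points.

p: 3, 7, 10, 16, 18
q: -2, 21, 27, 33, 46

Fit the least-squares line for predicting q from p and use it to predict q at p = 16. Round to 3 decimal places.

n = 5, Σx = 54, Σy = 125, Σxy = 1767, Σx² = 738
Sxx = Σx² − (Σx)²/n = 738 − 583.2 = 154.8
Sxy = Σxy − (Σx)(Σy)/n = 1767 − 1350 = 417
b = Sxy/Sxx = 417/154.8 = 2.693798
a = ȳ − b·x̄ = 25 − 2.693798·10.8 = -4.093023
ŷ(16) = a + b·16 = -4.093023 + 2.693798·16 = 39.007752

39.008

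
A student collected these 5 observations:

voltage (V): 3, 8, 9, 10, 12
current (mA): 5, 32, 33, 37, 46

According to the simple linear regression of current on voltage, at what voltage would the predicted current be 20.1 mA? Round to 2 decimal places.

n = 5, Σx = 42, Σy = 153, Σxy = 1490, Σx² = 398
Sxx = Σx² − (Σx)²/n = 398 − 352.8 = 45.2
Sxy = Σxy − (Σx)(Σy)/n = 1490 − 1285.2 = 204.8
b = Sxy/Sxx = 204.8/45.2 = 4.530973
a = ȳ − b·x̄ = 30.6 − 4.530973·8.4 = -7.460177
Set a + b·x = 20.1: x = (20.1 − (-7.460177)) / 4.530973 = 6.082617

6.08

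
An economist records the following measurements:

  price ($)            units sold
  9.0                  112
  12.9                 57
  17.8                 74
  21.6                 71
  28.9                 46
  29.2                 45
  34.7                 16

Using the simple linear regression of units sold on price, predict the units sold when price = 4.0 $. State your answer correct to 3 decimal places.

110.255

n = 7, Σx = 154.1, Σy = 421, Σxy = 7792.7, Σx² = 3922.75
Sxx = Σx² − (Σx)²/n = 3922.75 − 3392.401429 = 530.348571
Sxy = Σxy − (Σx)(Σy)/n = 7792.7 − 9268.014286 = -1475.314286
b = Sxy/Sxx = -1475.314286/530.348571 = -2.781782
a = ȳ − b·x̄ = 60.142857 − (-2.781782)·22.014286 = 121.381808
ŷ(4.0) = a + b·4.0 = 121.381808 + (-2.781782)·4 = 110.254679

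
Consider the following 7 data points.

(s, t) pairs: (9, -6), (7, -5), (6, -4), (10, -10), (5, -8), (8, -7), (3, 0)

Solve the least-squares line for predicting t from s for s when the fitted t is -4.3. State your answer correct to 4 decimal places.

n = 7, Σx = 48, Σy = -40, Σxy = -309, Σx² = 364
Sxx = Σx² − (Σx)²/n = 364 − 329.142857 = 34.857143
Sxy = Σxy − (Σx)(Σy)/n = -309 − (-274.285714) = -34.714286
b = Sxy/Sxx = -34.714286/34.857143 = -0.995902
a = ȳ − b·x̄ = -5.714286 − (-0.995902)·6.857143 = 1.114754
Set a + b·x = -4.3: x = (-4.3 − 1.114754) / (-0.995902) = 5.437037

5.4370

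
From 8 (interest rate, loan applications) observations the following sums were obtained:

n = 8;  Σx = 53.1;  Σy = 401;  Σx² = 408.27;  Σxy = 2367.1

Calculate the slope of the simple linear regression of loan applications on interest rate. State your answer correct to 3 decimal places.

-5.277

Sxx = Σx² − (Σx)²/n = 408.27 − 352.45125 = 55.81875
Sxy = Σxy − (Σx)(Σy)/n = 2367.1 − 2661.6375 = -294.5375
b = Sxy/Sxx = -294.5375/55.81875 = -5.276677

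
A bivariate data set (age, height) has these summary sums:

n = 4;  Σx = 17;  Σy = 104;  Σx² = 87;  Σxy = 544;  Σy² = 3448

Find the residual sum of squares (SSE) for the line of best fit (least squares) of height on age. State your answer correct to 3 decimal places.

Sxx = Σx² − (Σx)²/n = 87 − 72.25 = 14.75
Sxy = Σxy − (Σx)(Σy)/n = 544 − 442 = 102
Syy = Σy² − (Σy)²/n = 3448 − 2704 = 744
b = Sxy/Sxx = 102/14.75 = 6.915254
SSE = Syy − b·Sxy = 744 − 6.915254·102 = 38.644068

38.644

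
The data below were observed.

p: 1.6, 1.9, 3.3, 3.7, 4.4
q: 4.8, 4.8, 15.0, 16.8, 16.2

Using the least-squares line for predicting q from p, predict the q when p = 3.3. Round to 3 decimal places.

n = 5, Σx = 14.9, Σy = 57.6, Σxy = 199.74, Σx² = 50.11
Sxx = Σx² − (Σx)²/n = 50.11 − 44.402 = 5.708
Sxy = Σxy − (Σx)(Σy)/n = 199.74 − 171.648 = 28.092
b = Sxy/Sxx = 28.092/5.708 = 4.921514
a = ȳ − b·x̄ = 11.52 − 4.921514·2.98 = -3.146111
ŷ(3.3) = a + b·3.3 = -3.146111 + 4.921514·3.3 = 13.094884

13.095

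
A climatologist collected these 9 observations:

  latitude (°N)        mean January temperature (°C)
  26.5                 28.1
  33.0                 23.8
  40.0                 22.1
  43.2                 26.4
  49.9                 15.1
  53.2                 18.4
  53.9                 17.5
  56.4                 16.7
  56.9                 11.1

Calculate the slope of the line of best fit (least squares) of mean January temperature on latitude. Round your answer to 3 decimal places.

-0.442

n = 9, Σx = 413, Σy = 179.2, Σxy = 7803.62, Σx² = 19901.52
Sxx = Σx² − (Σx)²/n = 19901.52 − 18952.111111 = 949.408889
Sxy = Σxy − (Σx)(Σy)/n = 7803.62 − 8223.288889 = -419.668889
b = Sxy/Sxx = -419.668889/949.408889 = -0.442032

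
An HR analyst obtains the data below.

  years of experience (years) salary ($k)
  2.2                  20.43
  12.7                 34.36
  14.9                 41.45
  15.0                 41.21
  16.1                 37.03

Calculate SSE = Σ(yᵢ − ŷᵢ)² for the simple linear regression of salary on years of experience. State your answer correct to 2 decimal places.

26.02

n = 5, Σx = 60.9, Σy = 174.48, Σxy = 2313.256, Σx² = 872.35, Σy² = 6385.582
Sxx = Σx² − (Σx)²/n = 872.35 − 741.762 = 130.588
Sxy = Σxy − (Σx)(Σy)/n = 2313.256 − 2125.1664 = 188.0896
Syy = Σy² − (Σy)²/n = 6385.582 − 6088.65408 = 296.92792
b = Sxy/Sxx = 188.0896/130.588 = 1.440328
SSE = Syy − b·Sxy = 296.92792 − 1.440328·188.0896 = 26.017135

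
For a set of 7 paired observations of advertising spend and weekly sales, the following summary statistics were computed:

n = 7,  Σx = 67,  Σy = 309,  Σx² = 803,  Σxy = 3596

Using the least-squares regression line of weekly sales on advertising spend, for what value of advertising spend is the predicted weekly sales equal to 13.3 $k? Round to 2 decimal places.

1.76

Sxx = Σx² − (Σx)²/n = 803 − 641.285714 = 161.714286
Sxy = Σxy − (Σx)(Σy)/n = 3596 − 2957.571429 = 638.428571
b = Sxy/Sxx = 638.428571/161.714286 = 3.947880
a = ȳ − b·x̄ = 44.142857 − 3.947880·9.571429 = 6.356007
Set a + b·x = 13.3: x = (13.3 − 6.356007) / 3.947880 = 1.758917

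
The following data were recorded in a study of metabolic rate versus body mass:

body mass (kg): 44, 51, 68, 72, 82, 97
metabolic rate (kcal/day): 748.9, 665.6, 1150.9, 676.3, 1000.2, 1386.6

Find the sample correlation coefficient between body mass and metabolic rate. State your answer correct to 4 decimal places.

n = 6, Σx = 414, Σy = 5628.5, Σxy = 410368.6, Σx² = 30478, Σy² = 5708886.67
Sxx = Σx² − (Σx)²/n = 30478 − 28566 = 1912
Sxy = Σxy − (Σx)(Σy)/n = 410368.6 − 388366.5 = 22002.1
Syy = Σy² − (Σy)²/n = 5708886.67 − 5280002.041667 = 428884.628333
r = Sxy/√(Sxx·Syy) = 22002.1/√(820027409.373333) = 22002.1/28636.120711 = 0.768334

0.7683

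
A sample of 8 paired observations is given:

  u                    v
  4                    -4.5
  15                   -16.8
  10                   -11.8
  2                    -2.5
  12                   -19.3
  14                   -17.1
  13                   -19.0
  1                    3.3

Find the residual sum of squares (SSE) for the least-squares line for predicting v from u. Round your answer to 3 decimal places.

40.959

n = 8, Σx = 71, Σy = -87.7, Σxy = -1107.7, Σx² = 855, Σy² = 1484.77
Sxx = Σx² − (Σx)²/n = 855 − 630.125 = 224.875
Sxy = Σxy − (Σx)(Σy)/n = -1107.7 − (-778.3375) = -329.3625
Syy = Σy² − (Σy)²/n = 1484.77 − 961.41125 = 523.35875
b = Sxy/Sxx = -329.3625/224.875 = -1.464647
SSE = Syy − b·Sxy = 523.35875 − (-1.464647)·(-329.3625) = 40.958944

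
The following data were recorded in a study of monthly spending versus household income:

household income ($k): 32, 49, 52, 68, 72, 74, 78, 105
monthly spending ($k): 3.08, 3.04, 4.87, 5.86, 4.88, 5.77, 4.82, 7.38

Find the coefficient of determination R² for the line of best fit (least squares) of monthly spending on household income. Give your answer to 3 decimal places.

0.791

n = 8, Σx = 530, Σy = 39.7, Σxy = 2828.44, Σx² = 38522, Σy² = 211.5886
Sxx = Σx² − (Σx)²/n = 38522 − 35112.5 = 3409.5
Sxy = Σxy − (Σx)(Σy)/n = 2828.44 − 2630.125 = 198.315
Syy = Σy² − (Σy)²/n = 211.5886 − 197.01125 = 14.57735
R² = Sxy²/(Sxx·Syy) = (198.315)²/(3409.5·14.57735) = 0.791301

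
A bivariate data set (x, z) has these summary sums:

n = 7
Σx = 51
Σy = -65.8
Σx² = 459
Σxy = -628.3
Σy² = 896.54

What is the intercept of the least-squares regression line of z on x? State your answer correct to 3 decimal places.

Sxx = Σx² − (Σx)²/n = 459 − 371.571429 = 87.428571
Sxy = Σxy − (Σx)(Σy)/n = -628.3 − (-479.4) = -148.9
b = Sxy/Sxx = -148.9/87.428571 = -1.703105
a = ȳ − b·x̄ = -9.4 − (-1.703105)·7.285714 = 3.008333

3.008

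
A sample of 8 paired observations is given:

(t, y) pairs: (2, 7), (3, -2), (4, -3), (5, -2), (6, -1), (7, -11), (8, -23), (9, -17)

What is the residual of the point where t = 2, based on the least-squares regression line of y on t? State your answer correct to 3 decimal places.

n = 8, Σx = 44, Σy = -52, Σxy = -434, Σx² = 284
Sxx = Σx² − (Σx)²/n = 284 − 242 = 42
Sxy = Σxy − (Σx)(Σy)/n = -434 − (-286) = -148
b = Sxy/Sxx = -148/42 = -3.523810
a = ȳ − b·x̄ = -6.5 − (-3.523810)·5.5 = 12.880952
ŷ(2) = 12.880952 + (-3.523810)·2 = 5.833333
residual = y − ŷ = 7 − 5.833333 = 1.166667

1.167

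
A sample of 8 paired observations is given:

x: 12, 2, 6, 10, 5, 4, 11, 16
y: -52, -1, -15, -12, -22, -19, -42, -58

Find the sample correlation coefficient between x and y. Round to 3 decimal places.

-0.865

n = 8, Σx = 66, Σy = -221, Σxy = -2412, Σx² = 702, Σy² = 9047
Sxx = Σx² − (Σx)²/n = 702 − 544.5 = 157.5
Sxy = Σxy − (Σx)(Σy)/n = -2412 − (-1823.25) = -588.75
Syy = Σy² − (Σy)²/n = 9047 − 6105.125 = 2941.875
r = Sxy/√(Sxx·Syy) = -588.75/√(463345.3125) = -588.75/680.694728 = -0.864925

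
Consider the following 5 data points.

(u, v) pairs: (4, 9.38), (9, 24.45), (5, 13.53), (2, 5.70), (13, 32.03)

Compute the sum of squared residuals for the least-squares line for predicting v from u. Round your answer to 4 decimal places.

n = 5, Σx = 33, Σy = 85.09, Σxy = 753.01, Σx² = 295, Σy² = 1927.2587
Sxx = Σx² − (Σx)²/n = 295 − 217.8 = 77.2
Sxy = Σxy − (Σx)(Σy)/n = 753.01 − 561.594 = 191.416
Syy = Σy² − (Σy)²/n = 1927.2587 − 1448.06162 = 479.19708
b = Sxy/Sxx = 191.416/77.2 = 2.479482
SSE = Syy − b·Sxy = 479.19708 − 2.479482·191.416 = 4.584579

4.5846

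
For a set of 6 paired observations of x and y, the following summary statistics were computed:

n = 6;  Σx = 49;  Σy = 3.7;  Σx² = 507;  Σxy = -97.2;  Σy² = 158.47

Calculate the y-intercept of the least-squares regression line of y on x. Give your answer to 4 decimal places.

Sxx = Σx² − (Σx)²/n = 507 − 400.166667 = 106.833333
Sxy = Σxy − (Σx)(Σy)/n = -97.2 − 30.216667 = -127.416667
b = Sxy/Sxx = -127.416667/106.833333 = -1.192668
a = ȳ − b·x̄ = 0.616667 − (-1.192668)·8.166667 = 10.356786

10.3568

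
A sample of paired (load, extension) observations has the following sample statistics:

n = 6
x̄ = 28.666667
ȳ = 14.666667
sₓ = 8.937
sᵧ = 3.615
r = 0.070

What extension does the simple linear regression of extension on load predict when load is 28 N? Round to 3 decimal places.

14.648

b = r · sᵧ/sₓ = 0.07 · 3.615/8.937 = 0.028315
a = ȳ − b·x̄ = 14.666667 − 0.028315·28.666667 = 13.854974
ŷ(28) = a + b·28 = 13.854974 + 0.028315·28 = 14.647790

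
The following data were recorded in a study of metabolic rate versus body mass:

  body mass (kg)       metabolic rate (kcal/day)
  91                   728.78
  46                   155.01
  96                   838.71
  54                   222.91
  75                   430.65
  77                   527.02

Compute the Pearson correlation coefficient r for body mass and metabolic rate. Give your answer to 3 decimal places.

n = 6, Σx = 439, Σy = 2903.08, Σxy = 238882.03, Σx² = 34083, Σy² = 1771481.2236
Sxx = Σx² − (Σx)²/n = 34083 − 32120.166667 = 1962.833333
Sxy = Σxy − (Σx)(Σy)/n = 238882.03 − 212408.686667 = 26473.343333
Syy = Σy² − (Σy)²/n = 1771481.2236 − 1404645.581067 = 366835.642533
r = Sxy/√(Sxx·Syy) = 26473.343333/√(720037227.019178) = 26473.343333/26833.509406 = 0.986578

0.987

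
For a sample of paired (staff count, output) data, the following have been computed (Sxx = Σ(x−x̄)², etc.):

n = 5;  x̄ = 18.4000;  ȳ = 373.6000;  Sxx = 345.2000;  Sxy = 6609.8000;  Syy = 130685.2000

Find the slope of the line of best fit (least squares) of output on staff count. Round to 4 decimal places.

b = Sxy/Sxx = 6609.8/345.2 = 19.147740

19.1477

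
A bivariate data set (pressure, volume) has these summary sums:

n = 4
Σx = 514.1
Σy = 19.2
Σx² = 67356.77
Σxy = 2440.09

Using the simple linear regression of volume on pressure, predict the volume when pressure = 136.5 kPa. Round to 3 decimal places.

4.628

Sxx = Σx² − (Σx)²/n = 67356.77 − 66074.7025 = 1282.0675
Sxy = Σxy − (Σx)(Σy)/n = 2440.09 − 2467.68 = -27.59
b = Sxy/Sxx = -27.59/1282.0675 = -0.021520
a = ȳ − b·x̄ = 4.8 − (-0.021520)·128.525 = 7.565849
ŷ(136.5) = a + b·136.5 = 7.565849 + (-0.021520)·136.5 = 4.628379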